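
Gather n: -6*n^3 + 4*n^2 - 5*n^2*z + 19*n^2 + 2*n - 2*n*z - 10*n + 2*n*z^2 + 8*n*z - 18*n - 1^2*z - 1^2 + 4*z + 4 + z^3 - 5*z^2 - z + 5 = -6*n^3 + n^2*(23 - 5*z) + n*(2*z^2 + 6*z - 26) + z^3 - 5*z^2 + 2*z + 8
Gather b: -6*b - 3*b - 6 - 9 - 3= -9*b - 18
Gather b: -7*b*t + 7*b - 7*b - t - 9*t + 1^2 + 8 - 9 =-7*b*t - 10*t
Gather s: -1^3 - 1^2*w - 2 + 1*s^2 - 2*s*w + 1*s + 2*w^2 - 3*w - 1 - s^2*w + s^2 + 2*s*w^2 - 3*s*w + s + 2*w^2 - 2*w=s^2*(2 - w) + s*(2*w^2 - 5*w + 2) + 4*w^2 - 6*w - 4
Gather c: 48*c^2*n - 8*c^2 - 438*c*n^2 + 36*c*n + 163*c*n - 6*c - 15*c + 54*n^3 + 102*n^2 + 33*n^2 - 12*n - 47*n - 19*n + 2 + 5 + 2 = c^2*(48*n - 8) + c*(-438*n^2 + 199*n - 21) + 54*n^3 + 135*n^2 - 78*n + 9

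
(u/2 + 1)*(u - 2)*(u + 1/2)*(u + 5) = u^4/2 + 11*u^3/4 - 3*u^2/4 - 11*u - 5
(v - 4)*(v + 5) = v^2 + v - 20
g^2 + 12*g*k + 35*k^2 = (g + 5*k)*(g + 7*k)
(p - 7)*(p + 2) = p^2 - 5*p - 14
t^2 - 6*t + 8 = (t - 4)*(t - 2)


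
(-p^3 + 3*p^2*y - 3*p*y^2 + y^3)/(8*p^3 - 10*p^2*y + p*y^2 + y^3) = (p^2 - 2*p*y + y^2)/(-8*p^2 + 2*p*y + y^2)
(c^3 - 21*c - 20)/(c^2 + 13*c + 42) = (c^3 - 21*c - 20)/(c^2 + 13*c + 42)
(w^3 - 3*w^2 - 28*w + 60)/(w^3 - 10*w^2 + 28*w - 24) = (w + 5)/(w - 2)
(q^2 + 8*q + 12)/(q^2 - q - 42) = (q + 2)/(q - 7)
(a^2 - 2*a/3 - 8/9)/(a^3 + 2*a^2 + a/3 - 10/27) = 3*(3*a - 4)/(9*a^2 + 12*a - 5)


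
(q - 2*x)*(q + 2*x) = q^2 - 4*x^2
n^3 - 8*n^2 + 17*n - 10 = (n - 5)*(n - 2)*(n - 1)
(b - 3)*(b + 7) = b^2 + 4*b - 21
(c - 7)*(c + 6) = c^2 - c - 42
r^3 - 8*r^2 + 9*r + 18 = (r - 6)*(r - 3)*(r + 1)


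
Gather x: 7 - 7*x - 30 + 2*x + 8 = -5*x - 15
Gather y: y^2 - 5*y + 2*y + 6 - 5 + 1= y^2 - 3*y + 2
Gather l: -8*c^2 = -8*c^2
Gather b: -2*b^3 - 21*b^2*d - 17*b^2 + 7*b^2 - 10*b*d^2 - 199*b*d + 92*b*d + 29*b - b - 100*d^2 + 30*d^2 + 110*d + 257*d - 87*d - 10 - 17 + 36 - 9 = -2*b^3 + b^2*(-21*d - 10) + b*(-10*d^2 - 107*d + 28) - 70*d^2 + 280*d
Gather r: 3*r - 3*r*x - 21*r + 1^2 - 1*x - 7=r*(-3*x - 18) - x - 6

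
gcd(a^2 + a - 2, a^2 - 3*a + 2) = a - 1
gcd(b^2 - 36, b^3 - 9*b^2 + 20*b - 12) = b - 6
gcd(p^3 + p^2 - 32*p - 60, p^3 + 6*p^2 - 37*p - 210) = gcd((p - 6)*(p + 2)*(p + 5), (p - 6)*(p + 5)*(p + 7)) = p^2 - p - 30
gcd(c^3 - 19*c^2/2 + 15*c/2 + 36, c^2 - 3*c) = c - 3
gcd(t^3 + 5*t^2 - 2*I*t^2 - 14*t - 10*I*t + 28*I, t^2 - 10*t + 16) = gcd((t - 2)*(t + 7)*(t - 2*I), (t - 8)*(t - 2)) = t - 2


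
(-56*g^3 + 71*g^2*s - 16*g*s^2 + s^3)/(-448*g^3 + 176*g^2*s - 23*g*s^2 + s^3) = (-g + s)/(-8*g + s)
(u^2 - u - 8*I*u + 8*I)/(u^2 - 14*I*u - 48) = (u - 1)/(u - 6*I)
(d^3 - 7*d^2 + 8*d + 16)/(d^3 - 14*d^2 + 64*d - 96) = (d + 1)/(d - 6)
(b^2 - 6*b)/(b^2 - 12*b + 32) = b*(b - 6)/(b^2 - 12*b + 32)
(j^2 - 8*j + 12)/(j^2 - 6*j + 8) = (j - 6)/(j - 4)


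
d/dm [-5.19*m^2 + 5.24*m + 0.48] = 5.24 - 10.38*m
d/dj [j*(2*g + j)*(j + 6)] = 4*g*j + 12*g + 3*j^2 + 12*j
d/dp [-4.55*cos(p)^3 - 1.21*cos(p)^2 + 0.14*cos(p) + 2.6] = (13.65*cos(p)^2 + 2.42*cos(p) - 0.14)*sin(p)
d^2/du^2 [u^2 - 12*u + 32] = 2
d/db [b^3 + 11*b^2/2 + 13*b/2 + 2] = 3*b^2 + 11*b + 13/2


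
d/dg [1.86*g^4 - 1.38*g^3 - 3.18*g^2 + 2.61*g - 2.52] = 7.44*g^3 - 4.14*g^2 - 6.36*g + 2.61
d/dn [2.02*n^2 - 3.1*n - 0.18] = 4.04*n - 3.1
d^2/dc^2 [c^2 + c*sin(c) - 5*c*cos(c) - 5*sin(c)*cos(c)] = -c*sin(c) + 5*c*cos(c) + 10*sin(c) + 10*sin(2*c) + 2*cos(c) + 2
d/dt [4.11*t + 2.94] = 4.11000000000000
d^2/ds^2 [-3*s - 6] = 0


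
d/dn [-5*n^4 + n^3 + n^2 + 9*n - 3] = -20*n^3 + 3*n^2 + 2*n + 9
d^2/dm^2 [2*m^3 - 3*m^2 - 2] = 12*m - 6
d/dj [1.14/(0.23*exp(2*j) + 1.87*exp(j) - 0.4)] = (-0.5244*exp(j) - 2.1318)*exp(j)/(0.23*exp(2*j) + 1.87*exp(j) - 0.4)^2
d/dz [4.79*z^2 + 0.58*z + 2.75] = 9.58*z + 0.58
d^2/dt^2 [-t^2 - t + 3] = -2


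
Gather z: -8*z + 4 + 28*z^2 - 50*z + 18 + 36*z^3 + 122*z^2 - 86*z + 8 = 36*z^3 + 150*z^2 - 144*z + 30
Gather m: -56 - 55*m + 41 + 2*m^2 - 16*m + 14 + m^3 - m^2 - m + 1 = m^3 + m^2 - 72*m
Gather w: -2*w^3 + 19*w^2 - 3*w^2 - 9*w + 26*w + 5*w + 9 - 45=-2*w^3 + 16*w^2 + 22*w - 36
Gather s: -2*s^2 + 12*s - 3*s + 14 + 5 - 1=-2*s^2 + 9*s + 18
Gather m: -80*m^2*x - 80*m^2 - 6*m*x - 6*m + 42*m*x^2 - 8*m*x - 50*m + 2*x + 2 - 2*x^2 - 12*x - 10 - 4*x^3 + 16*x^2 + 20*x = m^2*(-80*x - 80) + m*(42*x^2 - 14*x - 56) - 4*x^3 + 14*x^2 + 10*x - 8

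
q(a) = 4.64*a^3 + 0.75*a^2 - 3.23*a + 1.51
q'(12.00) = 2019.25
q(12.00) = 8088.67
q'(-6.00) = 488.89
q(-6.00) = -954.35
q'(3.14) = 138.73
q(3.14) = 142.41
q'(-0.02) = -3.25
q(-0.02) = 1.57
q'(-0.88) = 6.23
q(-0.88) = 1.77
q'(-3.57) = 168.82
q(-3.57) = -188.52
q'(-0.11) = -3.23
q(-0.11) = 1.87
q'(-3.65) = 176.74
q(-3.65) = -202.34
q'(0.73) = 5.28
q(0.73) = 1.36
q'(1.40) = 26.15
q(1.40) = 11.19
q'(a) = 13.92*a^2 + 1.5*a - 3.23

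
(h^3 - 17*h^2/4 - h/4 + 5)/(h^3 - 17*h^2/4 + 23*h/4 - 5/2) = (h^2 - 3*h - 4)/(h^2 - 3*h + 2)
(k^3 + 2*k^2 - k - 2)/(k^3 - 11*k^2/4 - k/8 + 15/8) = 8*(k^2 + 3*k + 2)/(8*k^2 - 14*k - 15)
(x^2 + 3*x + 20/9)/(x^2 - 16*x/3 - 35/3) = (x + 4/3)/(x - 7)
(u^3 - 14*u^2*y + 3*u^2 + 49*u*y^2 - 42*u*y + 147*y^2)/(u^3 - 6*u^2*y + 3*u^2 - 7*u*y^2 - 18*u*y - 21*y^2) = (u - 7*y)/(u + y)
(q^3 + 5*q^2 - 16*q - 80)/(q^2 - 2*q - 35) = (q^2 - 16)/(q - 7)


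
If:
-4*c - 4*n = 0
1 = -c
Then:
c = -1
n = 1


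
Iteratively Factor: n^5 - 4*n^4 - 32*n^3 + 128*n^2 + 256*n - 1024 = (n + 4)*(n^4 - 8*n^3 + 128*n - 256) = (n - 4)*(n + 4)*(n^3 - 4*n^2 - 16*n + 64) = (n - 4)^2*(n + 4)*(n^2 - 16) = (n - 4)^3*(n + 4)*(n + 4)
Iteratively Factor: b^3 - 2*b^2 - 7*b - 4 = (b + 1)*(b^2 - 3*b - 4) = (b - 4)*(b + 1)*(b + 1)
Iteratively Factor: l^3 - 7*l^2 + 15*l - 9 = (l - 3)*(l^2 - 4*l + 3) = (l - 3)^2*(l - 1)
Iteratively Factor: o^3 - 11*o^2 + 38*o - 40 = (o - 5)*(o^2 - 6*o + 8) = (o - 5)*(o - 2)*(o - 4)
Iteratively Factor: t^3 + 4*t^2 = (t)*(t^2 + 4*t) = t^2*(t + 4)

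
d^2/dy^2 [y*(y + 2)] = 2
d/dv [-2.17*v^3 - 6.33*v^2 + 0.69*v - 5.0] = -6.51*v^2 - 12.66*v + 0.69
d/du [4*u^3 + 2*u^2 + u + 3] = 12*u^2 + 4*u + 1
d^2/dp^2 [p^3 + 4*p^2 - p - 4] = 6*p + 8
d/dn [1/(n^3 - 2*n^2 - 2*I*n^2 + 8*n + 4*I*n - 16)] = (-3*n^2 + 4*n + 4*I*n - 8 - 4*I)/(n^3 - 2*n^2 - 2*I*n^2 + 8*n + 4*I*n - 16)^2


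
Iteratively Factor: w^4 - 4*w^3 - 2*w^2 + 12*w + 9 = (w - 3)*(w^3 - w^2 - 5*w - 3) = (w - 3)*(w + 1)*(w^2 - 2*w - 3) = (w - 3)*(w + 1)^2*(w - 3)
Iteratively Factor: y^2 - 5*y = (y)*(y - 5)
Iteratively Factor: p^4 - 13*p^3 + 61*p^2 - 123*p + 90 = (p - 3)*(p^3 - 10*p^2 + 31*p - 30) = (p - 3)*(p - 2)*(p^2 - 8*p + 15) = (p - 3)^2*(p - 2)*(p - 5)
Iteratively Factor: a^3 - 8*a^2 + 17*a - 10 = (a - 2)*(a^2 - 6*a + 5) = (a - 2)*(a - 1)*(a - 5)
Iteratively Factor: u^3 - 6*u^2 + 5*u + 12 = (u + 1)*(u^2 - 7*u + 12) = (u - 3)*(u + 1)*(u - 4)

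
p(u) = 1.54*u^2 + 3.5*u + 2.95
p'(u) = 3.08*u + 3.5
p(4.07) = 42.70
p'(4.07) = 16.04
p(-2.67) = 4.58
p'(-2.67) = -4.72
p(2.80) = 24.82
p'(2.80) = 12.12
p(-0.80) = 1.14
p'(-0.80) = 1.04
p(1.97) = 15.82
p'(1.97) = 9.57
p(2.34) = 19.57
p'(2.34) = 10.71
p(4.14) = 43.83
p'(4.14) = 16.25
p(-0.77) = 1.17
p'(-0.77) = 1.13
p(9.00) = 159.19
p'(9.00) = 31.22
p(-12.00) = 182.71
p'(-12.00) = -33.46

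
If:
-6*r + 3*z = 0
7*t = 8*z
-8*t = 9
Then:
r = -63/128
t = -9/8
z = -63/64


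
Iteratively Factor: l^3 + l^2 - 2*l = (l - 1)*(l^2 + 2*l) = (l - 1)*(l + 2)*(l)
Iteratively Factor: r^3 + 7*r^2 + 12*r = (r + 4)*(r^2 + 3*r) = (r + 3)*(r + 4)*(r)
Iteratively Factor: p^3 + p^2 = (p + 1)*(p^2) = p*(p + 1)*(p)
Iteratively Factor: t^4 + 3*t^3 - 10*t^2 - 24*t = (t + 4)*(t^3 - t^2 - 6*t) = t*(t + 4)*(t^2 - t - 6) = t*(t + 2)*(t + 4)*(t - 3)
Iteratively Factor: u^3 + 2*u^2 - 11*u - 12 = (u + 1)*(u^2 + u - 12) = (u - 3)*(u + 1)*(u + 4)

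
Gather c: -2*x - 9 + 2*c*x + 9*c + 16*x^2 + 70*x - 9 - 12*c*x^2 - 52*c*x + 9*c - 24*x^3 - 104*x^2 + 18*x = c*(-12*x^2 - 50*x + 18) - 24*x^3 - 88*x^2 + 86*x - 18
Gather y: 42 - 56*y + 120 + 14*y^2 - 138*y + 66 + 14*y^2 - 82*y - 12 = 28*y^2 - 276*y + 216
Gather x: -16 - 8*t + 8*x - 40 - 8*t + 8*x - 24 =-16*t + 16*x - 80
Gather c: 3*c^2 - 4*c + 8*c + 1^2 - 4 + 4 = 3*c^2 + 4*c + 1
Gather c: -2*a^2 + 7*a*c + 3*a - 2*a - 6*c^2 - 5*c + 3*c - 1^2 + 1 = -2*a^2 + a - 6*c^2 + c*(7*a - 2)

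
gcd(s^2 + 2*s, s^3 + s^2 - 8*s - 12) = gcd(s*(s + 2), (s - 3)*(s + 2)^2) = s + 2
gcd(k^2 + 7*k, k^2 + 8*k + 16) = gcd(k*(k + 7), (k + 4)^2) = 1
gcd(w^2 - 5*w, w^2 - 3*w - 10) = w - 5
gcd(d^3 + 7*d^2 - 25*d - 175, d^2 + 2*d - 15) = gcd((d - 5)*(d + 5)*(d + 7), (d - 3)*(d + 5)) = d + 5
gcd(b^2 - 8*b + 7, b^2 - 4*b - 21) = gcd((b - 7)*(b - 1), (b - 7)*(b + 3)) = b - 7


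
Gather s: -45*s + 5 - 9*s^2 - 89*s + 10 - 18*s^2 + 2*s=-27*s^2 - 132*s + 15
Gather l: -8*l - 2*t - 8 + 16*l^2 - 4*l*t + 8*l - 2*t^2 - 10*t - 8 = 16*l^2 - 4*l*t - 2*t^2 - 12*t - 16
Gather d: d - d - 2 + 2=0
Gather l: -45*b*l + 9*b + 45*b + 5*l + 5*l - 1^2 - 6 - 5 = 54*b + l*(10 - 45*b) - 12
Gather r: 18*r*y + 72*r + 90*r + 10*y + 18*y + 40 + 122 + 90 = r*(18*y + 162) + 28*y + 252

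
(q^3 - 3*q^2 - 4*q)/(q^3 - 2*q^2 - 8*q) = (q + 1)/(q + 2)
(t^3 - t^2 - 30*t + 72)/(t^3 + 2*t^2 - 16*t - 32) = (t^2 + 3*t - 18)/(t^2 + 6*t + 8)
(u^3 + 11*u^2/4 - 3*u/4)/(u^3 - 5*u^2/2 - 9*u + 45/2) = u*(4*u - 1)/(2*(2*u^2 - 11*u + 15))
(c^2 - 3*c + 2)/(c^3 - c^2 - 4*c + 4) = 1/(c + 2)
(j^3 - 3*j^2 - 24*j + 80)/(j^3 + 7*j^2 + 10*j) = (j^2 - 8*j + 16)/(j*(j + 2))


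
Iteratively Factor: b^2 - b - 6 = (b + 2)*(b - 3)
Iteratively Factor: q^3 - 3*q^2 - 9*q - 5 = (q + 1)*(q^2 - 4*q - 5) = (q + 1)^2*(q - 5)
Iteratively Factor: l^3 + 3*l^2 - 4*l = (l + 4)*(l^2 - l) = l*(l + 4)*(l - 1)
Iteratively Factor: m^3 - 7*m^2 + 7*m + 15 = (m + 1)*(m^2 - 8*m + 15) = (m - 3)*(m + 1)*(m - 5)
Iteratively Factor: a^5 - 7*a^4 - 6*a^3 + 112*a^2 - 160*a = (a - 2)*(a^4 - 5*a^3 - 16*a^2 + 80*a) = a*(a - 2)*(a^3 - 5*a^2 - 16*a + 80) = a*(a - 2)*(a + 4)*(a^2 - 9*a + 20) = a*(a - 4)*(a - 2)*(a + 4)*(a - 5)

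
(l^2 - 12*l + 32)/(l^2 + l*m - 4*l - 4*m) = (l - 8)/(l + m)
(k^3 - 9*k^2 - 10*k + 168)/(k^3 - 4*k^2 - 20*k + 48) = (k - 7)/(k - 2)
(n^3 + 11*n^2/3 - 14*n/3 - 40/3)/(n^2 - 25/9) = 3*(n^2 + 2*n - 8)/(3*n - 5)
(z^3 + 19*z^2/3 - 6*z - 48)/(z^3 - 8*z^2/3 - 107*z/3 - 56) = (3*z^2 + 10*z - 48)/(3*z^2 - 17*z - 56)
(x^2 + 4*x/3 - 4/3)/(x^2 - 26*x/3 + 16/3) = (x + 2)/(x - 8)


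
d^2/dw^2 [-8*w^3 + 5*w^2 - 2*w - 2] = 10 - 48*w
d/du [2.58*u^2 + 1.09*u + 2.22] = 5.16*u + 1.09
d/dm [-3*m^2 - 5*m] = -6*m - 5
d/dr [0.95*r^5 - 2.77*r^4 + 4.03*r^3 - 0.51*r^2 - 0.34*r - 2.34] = 4.75*r^4 - 11.08*r^3 + 12.09*r^2 - 1.02*r - 0.34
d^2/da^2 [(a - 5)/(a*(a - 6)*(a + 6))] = 6*(a^5 - 10*a^4 + 12*a^3 + 180*a^2 - 2160)/(a^3*(a^6 - 108*a^4 + 3888*a^2 - 46656))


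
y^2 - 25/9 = (y - 5/3)*(y + 5/3)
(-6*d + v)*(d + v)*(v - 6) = -6*d^2*v + 36*d^2 - 5*d*v^2 + 30*d*v + v^3 - 6*v^2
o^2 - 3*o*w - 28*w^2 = (o - 7*w)*(o + 4*w)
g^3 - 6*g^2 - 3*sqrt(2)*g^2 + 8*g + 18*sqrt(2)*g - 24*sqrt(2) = (g - 4)*(g - 2)*(g - 3*sqrt(2))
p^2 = p^2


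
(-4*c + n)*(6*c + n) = -24*c^2 + 2*c*n + n^2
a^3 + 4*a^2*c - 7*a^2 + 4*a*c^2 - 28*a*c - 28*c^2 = (a - 7)*(a + 2*c)^2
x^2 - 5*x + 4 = (x - 4)*(x - 1)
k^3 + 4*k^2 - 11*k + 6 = (k - 1)^2*(k + 6)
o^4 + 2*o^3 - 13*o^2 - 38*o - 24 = (o - 4)*(o + 1)*(o + 2)*(o + 3)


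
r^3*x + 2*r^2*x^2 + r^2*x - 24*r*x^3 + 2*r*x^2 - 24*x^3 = (r - 4*x)*(r + 6*x)*(r*x + x)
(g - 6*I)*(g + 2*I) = g^2 - 4*I*g + 12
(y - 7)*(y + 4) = y^2 - 3*y - 28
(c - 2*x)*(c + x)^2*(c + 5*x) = c^4 + 5*c^3*x - 3*c^2*x^2 - 17*c*x^3 - 10*x^4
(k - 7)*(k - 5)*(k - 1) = k^3 - 13*k^2 + 47*k - 35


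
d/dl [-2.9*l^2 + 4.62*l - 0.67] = 4.62 - 5.8*l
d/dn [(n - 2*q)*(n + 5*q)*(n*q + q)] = q*(3*n^2 + 6*n*q + 2*n - 10*q^2 + 3*q)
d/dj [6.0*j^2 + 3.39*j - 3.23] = 12.0*j + 3.39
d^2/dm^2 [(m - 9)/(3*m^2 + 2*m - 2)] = 2*((25 - 9*m)*(3*m^2 + 2*m - 2) + 4*(m - 9)*(3*m + 1)^2)/(3*m^2 + 2*m - 2)^3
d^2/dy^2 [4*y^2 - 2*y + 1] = 8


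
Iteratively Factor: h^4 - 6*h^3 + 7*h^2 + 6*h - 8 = (h - 2)*(h^3 - 4*h^2 - h + 4) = (h - 4)*(h - 2)*(h^2 - 1) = (h - 4)*(h - 2)*(h - 1)*(h + 1)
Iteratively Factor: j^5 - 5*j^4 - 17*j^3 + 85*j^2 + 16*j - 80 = (j + 1)*(j^4 - 6*j^3 - 11*j^2 + 96*j - 80) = (j - 1)*(j + 1)*(j^3 - 5*j^2 - 16*j + 80) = (j - 1)*(j + 1)*(j + 4)*(j^2 - 9*j + 20) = (j - 5)*(j - 1)*(j + 1)*(j + 4)*(j - 4)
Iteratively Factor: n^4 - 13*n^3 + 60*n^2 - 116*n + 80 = (n - 5)*(n^3 - 8*n^2 + 20*n - 16) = (n - 5)*(n - 2)*(n^2 - 6*n + 8) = (n - 5)*(n - 2)^2*(n - 4)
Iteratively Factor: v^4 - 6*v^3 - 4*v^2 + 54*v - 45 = (v - 3)*(v^3 - 3*v^2 - 13*v + 15) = (v - 5)*(v - 3)*(v^2 + 2*v - 3) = (v - 5)*(v - 3)*(v - 1)*(v + 3)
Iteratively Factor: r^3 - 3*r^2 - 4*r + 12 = (r - 3)*(r^2 - 4) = (r - 3)*(r + 2)*(r - 2)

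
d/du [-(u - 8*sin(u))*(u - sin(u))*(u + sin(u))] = 8*u^2*cos(u) - 3*u^2 + 16*u*sin(u) + u*sin(2*u) - 24*sin(u)^2*cos(u) + sin(u)^2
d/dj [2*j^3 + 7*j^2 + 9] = 2*j*(3*j + 7)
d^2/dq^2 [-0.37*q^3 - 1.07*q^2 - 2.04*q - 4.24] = -2.22*q - 2.14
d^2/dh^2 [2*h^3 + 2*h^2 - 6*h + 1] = 12*h + 4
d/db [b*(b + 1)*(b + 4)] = 3*b^2 + 10*b + 4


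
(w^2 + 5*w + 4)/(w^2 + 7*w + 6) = (w + 4)/(w + 6)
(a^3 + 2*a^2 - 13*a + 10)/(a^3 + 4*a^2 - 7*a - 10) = (a - 1)/(a + 1)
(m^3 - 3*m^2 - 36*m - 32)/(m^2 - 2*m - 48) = (m^2 + 5*m + 4)/(m + 6)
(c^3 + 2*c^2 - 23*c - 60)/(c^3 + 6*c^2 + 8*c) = (c^2 - 2*c - 15)/(c*(c + 2))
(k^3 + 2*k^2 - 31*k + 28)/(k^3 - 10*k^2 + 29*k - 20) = (k + 7)/(k - 5)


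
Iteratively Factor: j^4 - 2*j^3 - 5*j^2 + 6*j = (j)*(j^3 - 2*j^2 - 5*j + 6) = j*(j - 3)*(j^2 + j - 2) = j*(j - 3)*(j + 2)*(j - 1)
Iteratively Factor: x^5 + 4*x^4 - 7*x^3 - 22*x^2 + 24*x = (x - 2)*(x^4 + 6*x^3 + 5*x^2 - 12*x) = (x - 2)*(x - 1)*(x^3 + 7*x^2 + 12*x) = x*(x - 2)*(x - 1)*(x^2 + 7*x + 12) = x*(x - 2)*(x - 1)*(x + 4)*(x + 3)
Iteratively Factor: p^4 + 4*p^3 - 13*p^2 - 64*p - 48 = (p + 4)*(p^3 - 13*p - 12) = (p + 3)*(p + 4)*(p^2 - 3*p - 4) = (p - 4)*(p + 3)*(p + 4)*(p + 1)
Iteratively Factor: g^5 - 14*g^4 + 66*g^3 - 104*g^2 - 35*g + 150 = (g - 3)*(g^4 - 11*g^3 + 33*g^2 - 5*g - 50) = (g - 3)*(g + 1)*(g^3 - 12*g^2 + 45*g - 50) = (g - 3)*(g - 2)*(g + 1)*(g^2 - 10*g + 25) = (g - 5)*(g - 3)*(g - 2)*(g + 1)*(g - 5)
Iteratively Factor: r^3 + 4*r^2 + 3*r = (r + 1)*(r^2 + 3*r) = r*(r + 1)*(r + 3)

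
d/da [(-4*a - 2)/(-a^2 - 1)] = 4*(-a^2 - a + 1)/(a^4 + 2*a^2 + 1)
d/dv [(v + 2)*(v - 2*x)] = 2*v - 2*x + 2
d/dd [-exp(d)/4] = -exp(d)/4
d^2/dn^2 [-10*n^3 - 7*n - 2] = -60*n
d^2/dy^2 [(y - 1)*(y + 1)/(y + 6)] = 70/(y^3 + 18*y^2 + 108*y + 216)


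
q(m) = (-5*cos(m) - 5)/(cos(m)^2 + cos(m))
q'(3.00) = -0.72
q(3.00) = 5.05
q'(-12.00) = -3.77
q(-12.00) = -5.93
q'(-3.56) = -2.43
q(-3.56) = 5.47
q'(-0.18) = 0.92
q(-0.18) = -5.08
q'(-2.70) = 2.61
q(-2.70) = 5.53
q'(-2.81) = 1.82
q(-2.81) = 5.29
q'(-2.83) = 1.69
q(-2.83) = 5.25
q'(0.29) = -1.56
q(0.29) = -5.22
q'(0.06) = -0.30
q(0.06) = -5.01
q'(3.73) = 4.01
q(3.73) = 6.01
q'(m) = (2*sin(m)*cos(m) + sin(m))*(-5*cos(m) - 5)/(cos(m)^2 + cos(m))^2 + 5*sin(m)/(cos(m)^2 + cos(m)) = -5*sin(m)/cos(m)^2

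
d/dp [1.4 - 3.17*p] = -3.17000000000000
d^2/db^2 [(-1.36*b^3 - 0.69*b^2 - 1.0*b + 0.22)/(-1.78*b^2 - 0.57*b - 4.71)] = (-16.983556*b^3 - 16.984068*b^2 + 129.380184*b + 28.790574)/(5.639752*b^6 + 5.417964*b^5 + 46.504458*b^4 + 28.857789*b^3 + 123.053931*b^2 + 37.934811*b + 104.487111)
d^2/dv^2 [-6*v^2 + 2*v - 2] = -12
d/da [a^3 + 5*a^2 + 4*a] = 3*a^2 + 10*a + 4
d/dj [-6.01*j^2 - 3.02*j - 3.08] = -12.02*j - 3.02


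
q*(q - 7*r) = q^2 - 7*q*r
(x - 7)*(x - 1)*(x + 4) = x^3 - 4*x^2 - 25*x + 28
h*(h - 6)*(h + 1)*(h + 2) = h^4 - 3*h^3 - 16*h^2 - 12*h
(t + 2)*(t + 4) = t^2 + 6*t + 8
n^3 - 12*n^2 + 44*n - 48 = (n - 6)*(n - 4)*(n - 2)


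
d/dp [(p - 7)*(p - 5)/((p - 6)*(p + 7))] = (13*p^2 - 154*p + 469)/(p^4 + 2*p^3 - 83*p^2 - 84*p + 1764)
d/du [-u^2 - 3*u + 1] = -2*u - 3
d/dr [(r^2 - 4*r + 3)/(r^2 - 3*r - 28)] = (r^2 - 62*r + 121)/(r^4 - 6*r^3 - 47*r^2 + 168*r + 784)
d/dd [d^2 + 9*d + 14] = 2*d + 9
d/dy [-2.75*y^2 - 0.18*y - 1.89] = -5.5*y - 0.18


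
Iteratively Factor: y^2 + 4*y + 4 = (y + 2)*(y + 2)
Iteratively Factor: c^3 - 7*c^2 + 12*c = (c - 3)*(c^2 - 4*c) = c*(c - 3)*(c - 4)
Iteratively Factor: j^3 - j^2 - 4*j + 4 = (j - 2)*(j^2 + j - 2) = (j - 2)*(j + 2)*(j - 1)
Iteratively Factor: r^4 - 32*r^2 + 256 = (r - 4)*(r^3 + 4*r^2 - 16*r - 64) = (r - 4)^2*(r^2 + 8*r + 16) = (r - 4)^2*(r + 4)*(r + 4)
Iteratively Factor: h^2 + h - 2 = (h + 2)*(h - 1)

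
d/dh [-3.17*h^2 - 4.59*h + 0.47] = -6.34*h - 4.59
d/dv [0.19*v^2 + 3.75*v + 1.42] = 0.38*v + 3.75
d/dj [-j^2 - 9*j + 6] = -2*j - 9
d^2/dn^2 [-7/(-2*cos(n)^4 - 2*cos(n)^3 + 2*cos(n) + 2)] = 7*(2*(4*cos(n)^3 + 3*cos(n)^2 - 1)^2*sin(n)^2 + (9*cos(2*n) + 8*cos(3*n) - 5)*(cos(n)^4 + cos(n)^3 - cos(n) - 1)*cos(n)/2)/(2*(cos(n)^4 + cos(n)^3 - cos(n) - 1)^3)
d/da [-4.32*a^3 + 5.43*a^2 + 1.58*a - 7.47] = -12.96*a^2 + 10.86*a + 1.58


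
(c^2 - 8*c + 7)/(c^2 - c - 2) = (-c^2 + 8*c - 7)/(-c^2 + c + 2)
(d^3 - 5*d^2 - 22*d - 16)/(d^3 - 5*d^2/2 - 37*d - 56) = 2*(d + 1)/(2*d + 7)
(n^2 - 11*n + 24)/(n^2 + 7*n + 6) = (n^2 - 11*n + 24)/(n^2 + 7*n + 6)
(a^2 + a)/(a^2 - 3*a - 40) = a*(a + 1)/(a^2 - 3*a - 40)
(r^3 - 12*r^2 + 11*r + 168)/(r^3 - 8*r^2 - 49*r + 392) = (r + 3)/(r + 7)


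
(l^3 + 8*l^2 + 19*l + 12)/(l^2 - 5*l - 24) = (l^2 + 5*l + 4)/(l - 8)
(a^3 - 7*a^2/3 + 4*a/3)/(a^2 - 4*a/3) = a - 1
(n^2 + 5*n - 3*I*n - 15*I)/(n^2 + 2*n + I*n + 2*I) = (n^2 + n*(5 - 3*I) - 15*I)/(n^2 + n*(2 + I) + 2*I)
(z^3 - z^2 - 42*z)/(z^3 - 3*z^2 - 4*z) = (-z^2 + z + 42)/(-z^2 + 3*z + 4)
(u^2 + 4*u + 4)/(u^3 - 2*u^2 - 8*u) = (u + 2)/(u*(u - 4))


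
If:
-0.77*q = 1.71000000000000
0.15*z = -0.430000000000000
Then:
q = -2.22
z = -2.87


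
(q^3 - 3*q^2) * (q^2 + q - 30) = q^5 - 2*q^4 - 33*q^3 + 90*q^2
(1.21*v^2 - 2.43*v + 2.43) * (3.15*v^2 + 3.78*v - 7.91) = 3.8115*v^4 - 3.0807*v^3 - 11.102*v^2 + 28.4067*v - 19.2213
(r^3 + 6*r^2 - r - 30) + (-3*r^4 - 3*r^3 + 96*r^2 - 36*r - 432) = -3*r^4 - 2*r^3 + 102*r^2 - 37*r - 462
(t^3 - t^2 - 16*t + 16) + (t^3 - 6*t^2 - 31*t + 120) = 2*t^3 - 7*t^2 - 47*t + 136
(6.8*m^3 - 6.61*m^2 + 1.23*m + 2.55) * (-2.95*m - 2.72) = -20.06*m^4 + 1.0035*m^3 + 14.3507*m^2 - 10.8681*m - 6.936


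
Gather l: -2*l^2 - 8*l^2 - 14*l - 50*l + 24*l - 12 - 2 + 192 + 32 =-10*l^2 - 40*l + 210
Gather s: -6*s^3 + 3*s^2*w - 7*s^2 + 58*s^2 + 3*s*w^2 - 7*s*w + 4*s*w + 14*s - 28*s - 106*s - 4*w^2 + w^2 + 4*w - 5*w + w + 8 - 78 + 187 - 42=-6*s^3 + s^2*(3*w + 51) + s*(3*w^2 - 3*w - 120) - 3*w^2 + 75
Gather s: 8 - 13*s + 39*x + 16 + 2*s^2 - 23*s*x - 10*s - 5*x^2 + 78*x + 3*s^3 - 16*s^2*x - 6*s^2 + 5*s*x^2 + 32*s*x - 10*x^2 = 3*s^3 + s^2*(-16*x - 4) + s*(5*x^2 + 9*x - 23) - 15*x^2 + 117*x + 24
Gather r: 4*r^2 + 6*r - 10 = 4*r^2 + 6*r - 10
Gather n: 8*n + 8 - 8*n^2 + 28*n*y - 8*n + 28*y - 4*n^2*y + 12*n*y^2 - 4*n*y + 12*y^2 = n^2*(-4*y - 8) + n*(12*y^2 + 24*y) + 12*y^2 + 28*y + 8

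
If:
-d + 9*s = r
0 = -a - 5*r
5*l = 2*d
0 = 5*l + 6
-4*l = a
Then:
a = 24/5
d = -3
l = -6/5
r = -24/25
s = -11/25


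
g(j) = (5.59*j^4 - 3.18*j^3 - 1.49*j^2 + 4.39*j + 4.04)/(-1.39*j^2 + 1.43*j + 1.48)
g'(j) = (2.78*j - 1.43)*(5.59*j^4 - 3.18*j^3 - 1.49*j^2 + 4.39*j + 4.04)/(-1.39*j^2 + 1.43*j + 1.48)^2 + (22.36*j^3 - 9.54*j^2 - 2.98*j + 4.39)/(-1.39*j^2 + 1.43*j + 1.48) = (-15.5402*j^5 + 28.4013*j^4 + 23.998*j^3 - 10.1478*j^2 + 6.8208*j + 0.72)/(1.9321*j^4 - 3.9754*j^3 - 2.0695*j^2 + 4.2328*j + 2.1904)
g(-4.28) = -69.20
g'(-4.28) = 32.83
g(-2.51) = -23.54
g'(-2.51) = 18.76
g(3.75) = -73.78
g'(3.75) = -29.48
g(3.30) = -61.64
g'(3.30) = -24.26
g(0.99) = 6.01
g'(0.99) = 14.17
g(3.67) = -71.45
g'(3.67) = -28.63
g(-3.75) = -52.91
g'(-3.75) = 28.61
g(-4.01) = -60.62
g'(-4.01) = 30.68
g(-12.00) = -561.28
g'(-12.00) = 94.72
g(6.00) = -163.44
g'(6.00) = -49.53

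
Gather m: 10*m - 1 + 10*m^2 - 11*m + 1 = 10*m^2 - m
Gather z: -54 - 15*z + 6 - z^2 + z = -z^2 - 14*z - 48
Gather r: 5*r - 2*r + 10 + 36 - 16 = 3*r + 30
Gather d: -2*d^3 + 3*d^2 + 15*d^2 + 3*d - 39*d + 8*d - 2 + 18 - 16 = -2*d^3 + 18*d^2 - 28*d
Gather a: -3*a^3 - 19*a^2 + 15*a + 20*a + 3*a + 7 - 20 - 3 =-3*a^3 - 19*a^2 + 38*a - 16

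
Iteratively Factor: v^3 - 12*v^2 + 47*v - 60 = (v - 3)*(v^2 - 9*v + 20) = (v - 5)*(v - 3)*(v - 4)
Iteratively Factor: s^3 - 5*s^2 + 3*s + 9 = (s - 3)*(s^2 - 2*s - 3) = (s - 3)*(s + 1)*(s - 3)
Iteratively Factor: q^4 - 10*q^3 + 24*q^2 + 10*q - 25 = (q - 5)*(q^3 - 5*q^2 - q + 5) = (q - 5)^2*(q^2 - 1) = (q - 5)^2*(q + 1)*(q - 1)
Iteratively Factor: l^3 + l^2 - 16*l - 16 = (l - 4)*(l^2 + 5*l + 4) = (l - 4)*(l + 4)*(l + 1)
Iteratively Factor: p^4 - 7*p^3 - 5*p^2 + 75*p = (p - 5)*(p^3 - 2*p^2 - 15*p) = (p - 5)^2*(p^2 + 3*p) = (p - 5)^2*(p + 3)*(p)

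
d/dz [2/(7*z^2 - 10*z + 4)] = 4*(5 - 7*z)/(7*z^2 - 10*z + 4)^2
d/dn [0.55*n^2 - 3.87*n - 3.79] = 1.1*n - 3.87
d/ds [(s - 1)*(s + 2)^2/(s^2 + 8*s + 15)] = (s + 2)*(3*s*(s^2 + 8*s + 15) - 2*(s - 1)*(s + 2)*(s + 4))/(s^2 + 8*s + 15)^2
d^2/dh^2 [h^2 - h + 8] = 2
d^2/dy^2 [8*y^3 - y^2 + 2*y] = 48*y - 2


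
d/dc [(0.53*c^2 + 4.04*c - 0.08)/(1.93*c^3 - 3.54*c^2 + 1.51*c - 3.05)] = (-1.0229*c^4 - 15.5944*c^3 + 15.5651*c^2 - 3.7994*c - 12.2012)/(3.7249*c^6 - 13.6644*c^5 + 18.3602*c^4 - 22.4638*c^3 + 23.8741*c^2 - 9.211*c + 9.3025)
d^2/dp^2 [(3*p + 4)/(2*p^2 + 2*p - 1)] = 4*(2*(2*p + 1)^2*(3*p + 4) - (9*p + 7)*(2*p^2 + 2*p - 1))/(2*p^2 + 2*p - 1)^3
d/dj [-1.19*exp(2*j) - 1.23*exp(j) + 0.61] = (-2.38*exp(j) - 1.23)*exp(j)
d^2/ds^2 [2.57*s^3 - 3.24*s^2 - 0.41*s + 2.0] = 15.42*s - 6.48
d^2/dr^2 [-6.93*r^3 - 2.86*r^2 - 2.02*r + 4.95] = -41.58*r - 5.72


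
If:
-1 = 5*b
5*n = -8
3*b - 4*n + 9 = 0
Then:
No Solution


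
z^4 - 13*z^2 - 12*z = z*(z - 4)*(z + 1)*(z + 3)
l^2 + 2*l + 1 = (l + 1)^2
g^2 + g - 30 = (g - 5)*(g + 6)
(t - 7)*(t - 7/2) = t^2 - 21*t/2 + 49/2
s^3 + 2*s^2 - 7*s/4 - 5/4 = (s - 1)*(s + 1/2)*(s + 5/2)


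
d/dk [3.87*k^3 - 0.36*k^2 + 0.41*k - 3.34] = 11.61*k^2 - 0.72*k + 0.41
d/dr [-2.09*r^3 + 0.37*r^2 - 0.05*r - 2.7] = -6.27*r^2 + 0.74*r - 0.05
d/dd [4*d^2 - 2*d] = 8*d - 2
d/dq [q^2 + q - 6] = 2*q + 1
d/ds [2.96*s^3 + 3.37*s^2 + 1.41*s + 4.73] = 8.88*s^2 + 6.74*s + 1.41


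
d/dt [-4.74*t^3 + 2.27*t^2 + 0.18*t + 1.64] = -14.22*t^2 + 4.54*t + 0.18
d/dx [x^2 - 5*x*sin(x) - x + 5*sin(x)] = -5*x*cos(x) + 2*x + 5*sqrt(2)*cos(x + pi/4) - 1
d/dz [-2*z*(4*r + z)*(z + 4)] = -16*r*z - 32*r - 6*z^2 - 16*z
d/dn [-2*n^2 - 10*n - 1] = -4*n - 10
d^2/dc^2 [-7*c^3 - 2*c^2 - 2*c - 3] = -42*c - 4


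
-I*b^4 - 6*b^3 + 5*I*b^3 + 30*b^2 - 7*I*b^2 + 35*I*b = b*(b - 5)*(b - 7*I)*(-I*b + 1)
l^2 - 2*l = l*(l - 2)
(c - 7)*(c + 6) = c^2 - c - 42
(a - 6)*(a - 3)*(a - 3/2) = a^3 - 21*a^2/2 + 63*a/2 - 27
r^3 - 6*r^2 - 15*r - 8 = (r - 8)*(r + 1)^2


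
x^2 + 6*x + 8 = (x + 2)*(x + 4)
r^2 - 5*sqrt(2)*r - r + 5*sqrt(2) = (r - 1)*(r - 5*sqrt(2))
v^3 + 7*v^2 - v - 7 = (v - 1)*(v + 1)*(v + 7)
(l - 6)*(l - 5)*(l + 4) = l^3 - 7*l^2 - 14*l + 120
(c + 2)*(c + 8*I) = c^2 + 2*c + 8*I*c + 16*I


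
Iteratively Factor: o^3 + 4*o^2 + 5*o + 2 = (o + 1)*(o^2 + 3*o + 2) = (o + 1)*(o + 2)*(o + 1)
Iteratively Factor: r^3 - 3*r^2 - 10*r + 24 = (r + 3)*(r^2 - 6*r + 8) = (r - 2)*(r + 3)*(r - 4)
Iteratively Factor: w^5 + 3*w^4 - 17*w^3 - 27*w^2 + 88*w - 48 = (w + 4)*(w^4 - w^3 - 13*w^2 + 25*w - 12) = (w - 1)*(w + 4)*(w^3 - 13*w + 12) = (w - 1)^2*(w + 4)*(w^2 + w - 12) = (w - 1)^2*(w + 4)^2*(w - 3)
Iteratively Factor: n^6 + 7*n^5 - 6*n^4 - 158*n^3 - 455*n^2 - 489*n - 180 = (n + 1)*(n^5 + 6*n^4 - 12*n^3 - 146*n^2 - 309*n - 180) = (n + 1)*(n + 4)*(n^4 + 2*n^3 - 20*n^2 - 66*n - 45) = (n + 1)*(n + 3)*(n + 4)*(n^3 - n^2 - 17*n - 15) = (n + 1)*(n + 3)^2*(n + 4)*(n^2 - 4*n - 5) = (n - 5)*(n + 1)*(n + 3)^2*(n + 4)*(n + 1)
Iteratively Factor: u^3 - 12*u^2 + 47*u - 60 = (u - 3)*(u^2 - 9*u + 20) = (u - 5)*(u - 3)*(u - 4)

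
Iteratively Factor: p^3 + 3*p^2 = (p + 3)*(p^2) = p*(p + 3)*(p)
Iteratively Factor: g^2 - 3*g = (g - 3)*(g)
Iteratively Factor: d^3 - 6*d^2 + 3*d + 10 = (d - 5)*(d^2 - d - 2) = (d - 5)*(d - 2)*(d + 1)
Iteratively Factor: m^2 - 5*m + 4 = (m - 1)*(m - 4)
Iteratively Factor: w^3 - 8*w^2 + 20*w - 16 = (w - 2)*(w^2 - 6*w + 8) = (w - 2)^2*(w - 4)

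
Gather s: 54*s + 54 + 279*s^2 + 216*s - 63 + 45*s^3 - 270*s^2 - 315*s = 45*s^3 + 9*s^2 - 45*s - 9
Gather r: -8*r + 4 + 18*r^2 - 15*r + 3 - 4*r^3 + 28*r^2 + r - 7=-4*r^3 + 46*r^2 - 22*r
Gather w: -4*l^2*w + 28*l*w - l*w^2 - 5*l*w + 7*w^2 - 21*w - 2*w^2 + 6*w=w^2*(5 - l) + w*(-4*l^2 + 23*l - 15)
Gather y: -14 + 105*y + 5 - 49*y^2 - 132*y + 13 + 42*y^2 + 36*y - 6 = -7*y^2 + 9*y - 2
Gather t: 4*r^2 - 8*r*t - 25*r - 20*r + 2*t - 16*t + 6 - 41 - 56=4*r^2 - 45*r + t*(-8*r - 14) - 91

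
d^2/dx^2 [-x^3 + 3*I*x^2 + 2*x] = -6*x + 6*I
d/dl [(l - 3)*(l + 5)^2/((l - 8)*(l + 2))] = (l^4 - 12*l^3 - 85*l^2 - 74*l - 370)/(l^4 - 12*l^3 + 4*l^2 + 192*l + 256)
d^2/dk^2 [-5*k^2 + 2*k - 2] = -10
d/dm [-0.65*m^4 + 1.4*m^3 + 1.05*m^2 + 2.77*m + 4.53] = -2.6*m^3 + 4.2*m^2 + 2.1*m + 2.77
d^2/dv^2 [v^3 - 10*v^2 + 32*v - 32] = 6*v - 20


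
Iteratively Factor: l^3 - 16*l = (l - 4)*(l^2 + 4*l) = (l - 4)*(l + 4)*(l)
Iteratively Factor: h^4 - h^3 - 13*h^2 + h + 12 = (h - 1)*(h^3 - 13*h - 12) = (h - 4)*(h - 1)*(h^2 + 4*h + 3) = (h - 4)*(h - 1)*(h + 1)*(h + 3)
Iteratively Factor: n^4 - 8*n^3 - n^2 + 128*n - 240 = (n - 3)*(n^3 - 5*n^2 - 16*n + 80) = (n - 3)*(n + 4)*(n^2 - 9*n + 20) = (n - 5)*(n - 3)*(n + 4)*(n - 4)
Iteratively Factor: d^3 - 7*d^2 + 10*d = (d)*(d^2 - 7*d + 10) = d*(d - 5)*(d - 2)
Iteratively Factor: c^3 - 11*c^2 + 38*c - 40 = (c - 5)*(c^2 - 6*c + 8) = (c - 5)*(c - 2)*(c - 4)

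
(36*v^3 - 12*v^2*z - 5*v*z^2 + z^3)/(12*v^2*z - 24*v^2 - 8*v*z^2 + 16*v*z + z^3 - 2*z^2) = (3*v + z)/(z - 2)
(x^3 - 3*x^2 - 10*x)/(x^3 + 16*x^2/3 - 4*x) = 3*(x^2 - 3*x - 10)/(3*x^2 + 16*x - 12)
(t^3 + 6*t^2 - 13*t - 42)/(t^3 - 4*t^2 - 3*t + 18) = (t + 7)/(t - 3)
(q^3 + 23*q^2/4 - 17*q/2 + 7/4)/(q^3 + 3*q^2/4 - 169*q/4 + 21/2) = (q - 1)/(q - 6)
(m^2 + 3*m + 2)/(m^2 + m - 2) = (m + 1)/(m - 1)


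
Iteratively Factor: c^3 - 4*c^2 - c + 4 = (c - 4)*(c^2 - 1) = (c - 4)*(c - 1)*(c + 1)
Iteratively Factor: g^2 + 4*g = (g + 4)*(g)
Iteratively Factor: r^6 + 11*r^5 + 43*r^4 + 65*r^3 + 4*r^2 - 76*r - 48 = (r + 2)*(r^5 + 9*r^4 + 25*r^3 + 15*r^2 - 26*r - 24) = (r + 2)^2*(r^4 + 7*r^3 + 11*r^2 - 7*r - 12) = (r + 2)^2*(r + 4)*(r^3 + 3*r^2 - r - 3) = (r + 1)*(r + 2)^2*(r + 4)*(r^2 + 2*r - 3) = (r + 1)*(r + 2)^2*(r + 3)*(r + 4)*(r - 1)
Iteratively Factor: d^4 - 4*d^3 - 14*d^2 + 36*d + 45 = (d - 3)*(d^3 - d^2 - 17*d - 15) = (d - 3)*(d + 1)*(d^2 - 2*d - 15) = (d - 3)*(d + 1)*(d + 3)*(d - 5)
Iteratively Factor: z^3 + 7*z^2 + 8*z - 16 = (z + 4)*(z^2 + 3*z - 4) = (z + 4)^2*(z - 1)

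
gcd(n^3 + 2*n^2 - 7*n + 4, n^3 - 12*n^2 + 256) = n + 4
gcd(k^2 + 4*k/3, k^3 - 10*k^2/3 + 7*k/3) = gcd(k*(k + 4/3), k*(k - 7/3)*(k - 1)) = k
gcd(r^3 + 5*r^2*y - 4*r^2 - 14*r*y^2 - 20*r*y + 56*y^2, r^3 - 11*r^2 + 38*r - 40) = r - 4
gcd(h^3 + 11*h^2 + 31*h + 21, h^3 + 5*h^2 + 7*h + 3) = h^2 + 4*h + 3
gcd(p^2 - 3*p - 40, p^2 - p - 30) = p + 5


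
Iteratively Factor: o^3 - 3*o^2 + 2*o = (o)*(o^2 - 3*o + 2) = o*(o - 2)*(o - 1)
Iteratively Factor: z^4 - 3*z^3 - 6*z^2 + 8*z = (z - 4)*(z^3 + z^2 - 2*z) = (z - 4)*(z - 1)*(z^2 + 2*z) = (z - 4)*(z - 1)*(z + 2)*(z)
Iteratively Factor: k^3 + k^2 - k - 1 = (k - 1)*(k^2 + 2*k + 1) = (k - 1)*(k + 1)*(k + 1)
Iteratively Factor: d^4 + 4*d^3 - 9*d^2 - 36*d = (d - 3)*(d^3 + 7*d^2 + 12*d) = (d - 3)*(d + 3)*(d^2 + 4*d) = (d - 3)*(d + 3)*(d + 4)*(d)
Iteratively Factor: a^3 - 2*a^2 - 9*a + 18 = (a + 3)*(a^2 - 5*a + 6) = (a - 2)*(a + 3)*(a - 3)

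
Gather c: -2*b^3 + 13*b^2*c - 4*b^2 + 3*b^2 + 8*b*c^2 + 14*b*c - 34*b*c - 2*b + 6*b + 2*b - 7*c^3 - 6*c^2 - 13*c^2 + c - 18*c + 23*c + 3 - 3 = -2*b^3 - b^2 + 6*b - 7*c^3 + c^2*(8*b - 19) + c*(13*b^2 - 20*b + 6)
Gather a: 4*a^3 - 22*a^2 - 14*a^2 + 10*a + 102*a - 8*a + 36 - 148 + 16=4*a^3 - 36*a^2 + 104*a - 96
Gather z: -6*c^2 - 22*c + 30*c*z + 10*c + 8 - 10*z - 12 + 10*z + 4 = -6*c^2 + 30*c*z - 12*c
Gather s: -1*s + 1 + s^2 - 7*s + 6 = s^2 - 8*s + 7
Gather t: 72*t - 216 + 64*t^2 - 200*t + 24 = 64*t^2 - 128*t - 192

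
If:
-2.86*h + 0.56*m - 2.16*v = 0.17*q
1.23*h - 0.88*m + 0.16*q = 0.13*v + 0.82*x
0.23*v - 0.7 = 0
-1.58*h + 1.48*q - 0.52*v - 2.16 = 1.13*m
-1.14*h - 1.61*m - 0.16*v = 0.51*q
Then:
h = -2.17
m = 0.94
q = 0.93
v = 3.04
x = -4.56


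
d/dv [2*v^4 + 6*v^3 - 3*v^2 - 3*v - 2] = 8*v^3 + 18*v^2 - 6*v - 3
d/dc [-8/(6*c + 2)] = 12/(3*c + 1)^2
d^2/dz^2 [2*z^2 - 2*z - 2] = 4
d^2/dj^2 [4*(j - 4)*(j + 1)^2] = 24*j - 16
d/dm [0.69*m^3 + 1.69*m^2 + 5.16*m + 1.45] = 2.07*m^2 + 3.38*m + 5.16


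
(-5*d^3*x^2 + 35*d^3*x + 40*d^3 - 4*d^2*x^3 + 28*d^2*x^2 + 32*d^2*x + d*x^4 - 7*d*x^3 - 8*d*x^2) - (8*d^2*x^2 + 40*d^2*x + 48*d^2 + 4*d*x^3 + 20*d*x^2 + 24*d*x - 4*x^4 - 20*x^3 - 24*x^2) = -5*d^3*x^2 + 35*d^3*x + 40*d^3 - 4*d^2*x^3 + 20*d^2*x^2 - 8*d^2*x - 48*d^2 + d*x^4 - 11*d*x^3 - 28*d*x^2 - 24*d*x + 4*x^4 + 20*x^3 + 24*x^2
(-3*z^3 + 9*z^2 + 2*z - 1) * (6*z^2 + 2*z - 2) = -18*z^5 + 48*z^4 + 36*z^3 - 20*z^2 - 6*z + 2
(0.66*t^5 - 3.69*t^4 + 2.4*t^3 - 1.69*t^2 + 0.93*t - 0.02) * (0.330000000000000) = 0.2178*t^5 - 1.2177*t^4 + 0.792*t^3 - 0.5577*t^2 + 0.3069*t - 0.0066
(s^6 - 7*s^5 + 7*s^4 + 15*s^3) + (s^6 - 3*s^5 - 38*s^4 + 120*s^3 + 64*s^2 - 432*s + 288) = 2*s^6 - 10*s^5 - 31*s^4 + 135*s^3 + 64*s^2 - 432*s + 288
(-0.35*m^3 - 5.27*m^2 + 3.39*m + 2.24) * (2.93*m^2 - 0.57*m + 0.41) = -1.0255*m^5 - 15.2416*m^4 + 12.7931*m^3 + 2.4702*m^2 + 0.1131*m + 0.9184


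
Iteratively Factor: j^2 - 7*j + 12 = (j - 3)*(j - 4)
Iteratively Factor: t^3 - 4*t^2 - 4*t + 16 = (t + 2)*(t^2 - 6*t + 8) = (t - 2)*(t + 2)*(t - 4)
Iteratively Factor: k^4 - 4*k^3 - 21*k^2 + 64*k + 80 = (k - 4)*(k^3 - 21*k - 20) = (k - 5)*(k - 4)*(k^2 + 5*k + 4) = (k - 5)*(k - 4)*(k + 1)*(k + 4)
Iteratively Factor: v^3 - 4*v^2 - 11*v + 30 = (v + 3)*(v^2 - 7*v + 10) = (v - 2)*(v + 3)*(v - 5)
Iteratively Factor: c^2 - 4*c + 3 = (c - 1)*(c - 3)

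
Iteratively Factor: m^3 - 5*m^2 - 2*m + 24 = (m - 4)*(m^2 - m - 6) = (m - 4)*(m + 2)*(m - 3)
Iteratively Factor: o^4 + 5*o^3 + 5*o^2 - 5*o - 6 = (o - 1)*(o^3 + 6*o^2 + 11*o + 6) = (o - 1)*(o + 1)*(o^2 + 5*o + 6) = (o - 1)*(o + 1)*(o + 2)*(o + 3)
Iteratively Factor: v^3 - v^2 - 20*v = (v - 5)*(v^2 + 4*v) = (v - 5)*(v + 4)*(v)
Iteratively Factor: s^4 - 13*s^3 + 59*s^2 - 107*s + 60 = (s - 5)*(s^3 - 8*s^2 + 19*s - 12) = (s - 5)*(s - 4)*(s^2 - 4*s + 3) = (s - 5)*(s - 4)*(s - 3)*(s - 1)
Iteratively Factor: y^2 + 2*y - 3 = (y + 3)*(y - 1)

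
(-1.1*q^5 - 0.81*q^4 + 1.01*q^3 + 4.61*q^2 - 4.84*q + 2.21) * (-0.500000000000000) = 0.55*q^5 + 0.405*q^4 - 0.505*q^3 - 2.305*q^2 + 2.42*q - 1.105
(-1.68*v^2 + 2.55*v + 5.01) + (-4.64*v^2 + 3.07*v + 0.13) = -6.32*v^2 + 5.62*v + 5.14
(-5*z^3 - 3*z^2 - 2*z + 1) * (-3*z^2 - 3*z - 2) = 15*z^5 + 24*z^4 + 25*z^3 + 9*z^2 + z - 2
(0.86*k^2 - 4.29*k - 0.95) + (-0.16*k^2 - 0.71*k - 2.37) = 0.7*k^2 - 5.0*k - 3.32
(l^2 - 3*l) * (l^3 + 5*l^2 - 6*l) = l^5 + 2*l^4 - 21*l^3 + 18*l^2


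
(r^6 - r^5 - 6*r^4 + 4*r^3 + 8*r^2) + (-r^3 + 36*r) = r^6 - r^5 - 6*r^4 + 3*r^3 + 8*r^2 + 36*r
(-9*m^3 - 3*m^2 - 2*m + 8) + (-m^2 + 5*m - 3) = -9*m^3 - 4*m^2 + 3*m + 5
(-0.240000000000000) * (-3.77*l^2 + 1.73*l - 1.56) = 0.9048*l^2 - 0.4152*l + 0.3744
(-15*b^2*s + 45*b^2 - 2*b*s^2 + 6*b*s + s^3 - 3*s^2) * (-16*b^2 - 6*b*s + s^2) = 240*b^4*s - 720*b^4 + 122*b^3*s^2 - 366*b^3*s - 19*b^2*s^3 + 57*b^2*s^2 - 8*b*s^4 + 24*b*s^3 + s^5 - 3*s^4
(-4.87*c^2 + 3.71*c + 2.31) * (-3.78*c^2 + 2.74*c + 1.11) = 18.4086*c^4 - 27.3676*c^3 - 3.9721*c^2 + 10.4475*c + 2.5641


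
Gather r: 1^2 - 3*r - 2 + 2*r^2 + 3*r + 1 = 2*r^2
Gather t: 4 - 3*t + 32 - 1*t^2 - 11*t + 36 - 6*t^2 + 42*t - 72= -7*t^2 + 28*t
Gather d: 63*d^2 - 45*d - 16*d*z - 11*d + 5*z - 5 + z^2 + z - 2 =63*d^2 + d*(-16*z - 56) + z^2 + 6*z - 7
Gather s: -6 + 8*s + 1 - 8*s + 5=0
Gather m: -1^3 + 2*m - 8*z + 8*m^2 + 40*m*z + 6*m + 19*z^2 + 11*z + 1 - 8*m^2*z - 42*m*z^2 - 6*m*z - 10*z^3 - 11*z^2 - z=m^2*(8 - 8*z) + m*(-42*z^2 + 34*z + 8) - 10*z^3 + 8*z^2 + 2*z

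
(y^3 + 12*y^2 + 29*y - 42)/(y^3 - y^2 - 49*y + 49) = (y + 6)/(y - 7)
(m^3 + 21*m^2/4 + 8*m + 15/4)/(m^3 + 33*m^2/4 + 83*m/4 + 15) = (m + 1)/(m + 4)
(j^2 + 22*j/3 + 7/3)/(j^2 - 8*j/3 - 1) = (j + 7)/(j - 3)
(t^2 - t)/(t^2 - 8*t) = (t - 1)/(t - 8)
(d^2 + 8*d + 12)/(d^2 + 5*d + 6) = (d + 6)/(d + 3)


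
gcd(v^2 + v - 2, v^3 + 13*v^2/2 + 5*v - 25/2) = v - 1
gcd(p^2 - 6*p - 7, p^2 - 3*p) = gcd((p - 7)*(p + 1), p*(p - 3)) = 1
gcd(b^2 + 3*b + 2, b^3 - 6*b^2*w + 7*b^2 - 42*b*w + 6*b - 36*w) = b + 1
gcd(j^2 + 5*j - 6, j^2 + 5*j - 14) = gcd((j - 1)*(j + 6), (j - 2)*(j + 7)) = 1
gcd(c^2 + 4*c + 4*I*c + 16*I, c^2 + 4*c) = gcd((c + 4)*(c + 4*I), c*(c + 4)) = c + 4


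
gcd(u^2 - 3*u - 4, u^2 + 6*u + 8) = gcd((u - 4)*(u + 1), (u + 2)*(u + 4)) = 1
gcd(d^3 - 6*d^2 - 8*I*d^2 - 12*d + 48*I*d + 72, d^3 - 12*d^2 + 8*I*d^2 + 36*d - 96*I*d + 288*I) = d - 6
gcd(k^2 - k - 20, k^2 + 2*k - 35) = k - 5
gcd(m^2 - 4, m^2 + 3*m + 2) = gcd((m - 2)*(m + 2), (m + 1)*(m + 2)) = m + 2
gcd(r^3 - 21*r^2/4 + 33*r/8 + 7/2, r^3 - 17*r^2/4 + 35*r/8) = r - 7/4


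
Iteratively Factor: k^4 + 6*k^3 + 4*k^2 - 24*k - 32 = (k + 2)*(k^3 + 4*k^2 - 4*k - 16) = (k + 2)*(k + 4)*(k^2 - 4) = (k - 2)*(k + 2)*(k + 4)*(k + 2)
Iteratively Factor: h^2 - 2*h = (h)*(h - 2)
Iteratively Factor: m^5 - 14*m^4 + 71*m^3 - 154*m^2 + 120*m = (m - 5)*(m^4 - 9*m^3 + 26*m^2 - 24*m) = m*(m - 5)*(m^3 - 9*m^2 + 26*m - 24) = m*(m - 5)*(m - 4)*(m^2 - 5*m + 6) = m*(m - 5)*(m - 4)*(m - 3)*(m - 2)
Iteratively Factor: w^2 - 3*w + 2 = (w - 1)*(w - 2)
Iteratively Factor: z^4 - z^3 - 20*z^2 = (z)*(z^3 - z^2 - 20*z) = z*(z + 4)*(z^2 - 5*z) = z^2*(z + 4)*(z - 5)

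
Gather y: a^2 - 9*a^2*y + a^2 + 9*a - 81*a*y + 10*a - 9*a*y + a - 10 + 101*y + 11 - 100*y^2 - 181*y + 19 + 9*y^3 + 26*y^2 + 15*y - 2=2*a^2 + 20*a + 9*y^3 - 74*y^2 + y*(-9*a^2 - 90*a - 65) + 18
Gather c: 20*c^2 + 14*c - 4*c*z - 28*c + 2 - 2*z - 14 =20*c^2 + c*(-4*z - 14) - 2*z - 12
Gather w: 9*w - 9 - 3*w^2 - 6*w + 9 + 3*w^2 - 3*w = 0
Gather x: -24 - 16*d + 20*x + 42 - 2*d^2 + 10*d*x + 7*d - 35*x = -2*d^2 - 9*d + x*(10*d - 15) + 18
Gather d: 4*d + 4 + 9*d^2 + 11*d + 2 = 9*d^2 + 15*d + 6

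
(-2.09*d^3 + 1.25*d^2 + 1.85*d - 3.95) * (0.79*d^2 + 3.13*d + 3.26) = -1.6511*d^5 - 5.5542*d^4 - 1.4394*d^3 + 6.745*d^2 - 6.3325*d - 12.877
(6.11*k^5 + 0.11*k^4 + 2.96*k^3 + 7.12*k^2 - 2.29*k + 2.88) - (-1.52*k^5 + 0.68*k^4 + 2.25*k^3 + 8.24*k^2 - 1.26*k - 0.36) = 7.63*k^5 - 0.57*k^4 + 0.71*k^3 - 1.12*k^2 - 1.03*k + 3.24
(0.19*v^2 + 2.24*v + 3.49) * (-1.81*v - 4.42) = -0.3439*v^3 - 4.8942*v^2 - 16.2177*v - 15.4258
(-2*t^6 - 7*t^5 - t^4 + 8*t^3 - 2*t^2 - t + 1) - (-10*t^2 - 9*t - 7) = -2*t^6 - 7*t^5 - t^4 + 8*t^3 + 8*t^2 + 8*t + 8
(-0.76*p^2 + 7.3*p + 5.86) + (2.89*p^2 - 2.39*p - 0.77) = 2.13*p^2 + 4.91*p + 5.09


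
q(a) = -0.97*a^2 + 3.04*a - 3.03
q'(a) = 3.04 - 1.94*a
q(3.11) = -2.96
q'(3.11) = -2.99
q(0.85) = -1.15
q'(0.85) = 1.39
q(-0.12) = -3.41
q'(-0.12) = 3.27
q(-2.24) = -14.71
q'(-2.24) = 7.39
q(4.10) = -6.87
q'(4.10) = -4.91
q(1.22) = -0.76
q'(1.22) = 0.67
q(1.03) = -0.93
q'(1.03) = 1.04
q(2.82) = -2.17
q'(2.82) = -2.43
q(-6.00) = -56.19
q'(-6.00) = 14.68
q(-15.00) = -266.88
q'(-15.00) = 32.14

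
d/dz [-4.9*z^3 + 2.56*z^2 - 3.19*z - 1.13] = -14.7*z^2 + 5.12*z - 3.19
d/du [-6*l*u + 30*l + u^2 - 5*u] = -6*l + 2*u - 5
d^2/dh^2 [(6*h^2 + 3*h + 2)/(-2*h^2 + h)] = 4*(-12*h^3 - 12*h^2 + 6*h - 1)/(h^3*(8*h^3 - 12*h^2 + 6*h - 1))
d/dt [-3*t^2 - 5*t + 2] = -6*t - 5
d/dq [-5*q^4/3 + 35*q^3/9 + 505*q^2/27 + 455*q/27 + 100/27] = -20*q^3/3 + 35*q^2/3 + 1010*q/27 + 455/27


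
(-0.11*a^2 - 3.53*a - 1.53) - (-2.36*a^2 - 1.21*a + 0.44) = 2.25*a^2 - 2.32*a - 1.97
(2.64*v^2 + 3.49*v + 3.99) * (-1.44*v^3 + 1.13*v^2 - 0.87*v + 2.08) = -3.8016*v^5 - 2.0424*v^4 - 4.0987*v^3 + 6.9636*v^2 + 3.7879*v + 8.2992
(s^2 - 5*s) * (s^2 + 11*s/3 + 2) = s^4 - 4*s^3/3 - 49*s^2/3 - 10*s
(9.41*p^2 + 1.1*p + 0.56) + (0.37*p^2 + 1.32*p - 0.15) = 9.78*p^2 + 2.42*p + 0.41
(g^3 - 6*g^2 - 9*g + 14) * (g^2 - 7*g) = g^5 - 13*g^4 + 33*g^3 + 77*g^2 - 98*g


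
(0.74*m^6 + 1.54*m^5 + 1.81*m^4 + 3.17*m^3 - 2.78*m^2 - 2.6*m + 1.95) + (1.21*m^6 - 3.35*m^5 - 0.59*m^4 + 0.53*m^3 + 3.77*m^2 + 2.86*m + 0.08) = 1.95*m^6 - 1.81*m^5 + 1.22*m^4 + 3.7*m^3 + 0.99*m^2 + 0.26*m + 2.03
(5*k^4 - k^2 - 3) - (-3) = 5*k^4 - k^2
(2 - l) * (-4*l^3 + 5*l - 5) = 4*l^4 - 8*l^3 - 5*l^2 + 15*l - 10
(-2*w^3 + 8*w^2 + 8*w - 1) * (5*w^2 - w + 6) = -10*w^5 + 42*w^4 + 20*w^3 + 35*w^2 + 49*w - 6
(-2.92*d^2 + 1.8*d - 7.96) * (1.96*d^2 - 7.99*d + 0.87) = -5.7232*d^4 + 26.8588*d^3 - 32.524*d^2 + 65.1664*d - 6.9252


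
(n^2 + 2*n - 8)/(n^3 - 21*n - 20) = (n - 2)/(n^2 - 4*n - 5)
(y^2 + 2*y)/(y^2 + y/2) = 2*(y + 2)/(2*y + 1)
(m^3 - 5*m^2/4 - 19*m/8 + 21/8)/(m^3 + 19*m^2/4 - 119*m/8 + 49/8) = (2*m^2 + m - 3)/(2*m^2 + 13*m - 7)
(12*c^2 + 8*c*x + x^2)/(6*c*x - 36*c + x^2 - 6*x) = (2*c + x)/(x - 6)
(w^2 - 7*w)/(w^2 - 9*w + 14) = w/(w - 2)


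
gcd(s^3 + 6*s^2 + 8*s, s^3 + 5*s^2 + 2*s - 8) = s^2 + 6*s + 8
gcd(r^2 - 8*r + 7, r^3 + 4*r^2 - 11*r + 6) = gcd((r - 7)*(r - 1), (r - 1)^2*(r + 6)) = r - 1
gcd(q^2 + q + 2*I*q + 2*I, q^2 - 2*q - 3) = q + 1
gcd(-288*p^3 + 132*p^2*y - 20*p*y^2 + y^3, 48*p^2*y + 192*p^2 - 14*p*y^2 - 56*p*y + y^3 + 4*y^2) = 48*p^2 - 14*p*y + y^2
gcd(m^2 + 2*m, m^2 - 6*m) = m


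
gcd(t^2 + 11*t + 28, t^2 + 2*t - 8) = t + 4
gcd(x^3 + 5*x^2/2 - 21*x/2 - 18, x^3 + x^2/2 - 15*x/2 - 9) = x^2 - 3*x/2 - 9/2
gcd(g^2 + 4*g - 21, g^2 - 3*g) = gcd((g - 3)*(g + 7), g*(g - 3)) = g - 3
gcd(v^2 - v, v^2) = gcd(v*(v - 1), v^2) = v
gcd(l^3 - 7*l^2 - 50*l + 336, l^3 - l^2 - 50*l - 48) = l - 8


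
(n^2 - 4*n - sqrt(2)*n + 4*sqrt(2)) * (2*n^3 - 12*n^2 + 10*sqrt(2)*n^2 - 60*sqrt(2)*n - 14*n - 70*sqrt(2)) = 2*n^5 - 20*n^4 + 8*sqrt(2)*n^4 - 80*sqrt(2)*n^3 + 14*n^3 + 136*sqrt(2)*n^2 + 256*n^2 - 340*n + 224*sqrt(2)*n - 560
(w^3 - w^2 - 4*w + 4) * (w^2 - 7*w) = w^5 - 8*w^4 + 3*w^3 + 32*w^2 - 28*w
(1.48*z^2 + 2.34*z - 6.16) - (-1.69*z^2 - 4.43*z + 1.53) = 3.17*z^2 + 6.77*z - 7.69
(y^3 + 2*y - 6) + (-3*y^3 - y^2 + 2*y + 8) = -2*y^3 - y^2 + 4*y + 2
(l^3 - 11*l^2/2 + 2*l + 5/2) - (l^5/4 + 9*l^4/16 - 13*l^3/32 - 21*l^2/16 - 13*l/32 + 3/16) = -l^5/4 - 9*l^4/16 + 45*l^3/32 - 67*l^2/16 + 77*l/32 + 37/16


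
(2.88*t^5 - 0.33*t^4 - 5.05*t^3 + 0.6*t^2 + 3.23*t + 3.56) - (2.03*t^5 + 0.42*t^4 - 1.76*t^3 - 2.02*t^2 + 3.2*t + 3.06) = 0.85*t^5 - 0.75*t^4 - 3.29*t^3 + 2.62*t^2 + 0.0299999999999998*t + 0.5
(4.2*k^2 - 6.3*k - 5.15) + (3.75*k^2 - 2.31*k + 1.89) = 7.95*k^2 - 8.61*k - 3.26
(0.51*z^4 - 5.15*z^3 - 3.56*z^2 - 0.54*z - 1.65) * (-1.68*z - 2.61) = -0.8568*z^5 + 7.3209*z^4 + 19.4223*z^3 + 10.1988*z^2 + 4.1814*z + 4.3065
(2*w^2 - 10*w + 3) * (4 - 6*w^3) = -12*w^5 + 60*w^4 - 18*w^3 + 8*w^2 - 40*w + 12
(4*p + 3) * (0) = 0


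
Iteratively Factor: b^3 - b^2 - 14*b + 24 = (b - 2)*(b^2 + b - 12) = (b - 3)*(b - 2)*(b + 4)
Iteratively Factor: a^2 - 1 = (a + 1)*(a - 1)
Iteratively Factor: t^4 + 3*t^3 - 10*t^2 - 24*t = (t - 3)*(t^3 + 6*t^2 + 8*t) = (t - 3)*(t + 4)*(t^2 + 2*t) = (t - 3)*(t + 2)*(t + 4)*(t)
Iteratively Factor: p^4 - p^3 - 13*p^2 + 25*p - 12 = (p - 3)*(p^3 + 2*p^2 - 7*p + 4) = (p - 3)*(p - 1)*(p^2 + 3*p - 4) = (p - 3)*(p - 1)^2*(p + 4)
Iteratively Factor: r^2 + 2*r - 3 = (r - 1)*(r + 3)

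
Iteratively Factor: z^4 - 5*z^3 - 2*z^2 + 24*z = (z + 2)*(z^3 - 7*z^2 + 12*z) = (z - 3)*(z + 2)*(z^2 - 4*z) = z*(z - 3)*(z + 2)*(z - 4)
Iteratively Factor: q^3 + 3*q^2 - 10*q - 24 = (q + 2)*(q^2 + q - 12) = (q + 2)*(q + 4)*(q - 3)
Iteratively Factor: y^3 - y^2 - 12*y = (y - 4)*(y^2 + 3*y) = y*(y - 4)*(y + 3)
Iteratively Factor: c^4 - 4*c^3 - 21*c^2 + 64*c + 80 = (c - 4)*(c^3 - 21*c - 20) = (c - 4)*(c + 1)*(c^2 - c - 20) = (c - 4)*(c + 1)*(c + 4)*(c - 5)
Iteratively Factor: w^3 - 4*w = (w - 2)*(w^2 + 2*w) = w*(w - 2)*(w + 2)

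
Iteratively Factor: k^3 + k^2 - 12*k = (k - 3)*(k^2 + 4*k) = (k - 3)*(k + 4)*(k)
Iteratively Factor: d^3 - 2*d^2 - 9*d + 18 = (d - 3)*(d^2 + d - 6) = (d - 3)*(d + 3)*(d - 2)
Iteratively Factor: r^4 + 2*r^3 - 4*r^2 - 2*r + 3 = (r + 1)*(r^3 + r^2 - 5*r + 3) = (r - 1)*(r + 1)*(r^2 + 2*r - 3) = (r - 1)*(r + 1)*(r + 3)*(r - 1)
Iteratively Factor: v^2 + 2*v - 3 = (v + 3)*(v - 1)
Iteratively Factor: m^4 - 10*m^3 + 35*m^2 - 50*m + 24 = (m - 3)*(m^3 - 7*m^2 + 14*m - 8) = (m - 3)*(m - 2)*(m^2 - 5*m + 4) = (m - 3)*(m - 2)*(m - 1)*(m - 4)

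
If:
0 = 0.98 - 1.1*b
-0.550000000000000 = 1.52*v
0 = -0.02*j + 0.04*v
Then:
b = 0.89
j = -0.72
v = -0.36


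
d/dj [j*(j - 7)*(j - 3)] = 3*j^2 - 20*j + 21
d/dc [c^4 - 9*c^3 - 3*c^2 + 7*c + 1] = 4*c^3 - 27*c^2 - 6*c + 7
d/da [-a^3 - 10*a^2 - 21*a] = -3*a^2 - 20*a - 21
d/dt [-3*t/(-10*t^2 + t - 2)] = 6*(1 - 5*t^2)/(100*t^4 - 20*t^3 + 41*t^2 - 4*t + 4)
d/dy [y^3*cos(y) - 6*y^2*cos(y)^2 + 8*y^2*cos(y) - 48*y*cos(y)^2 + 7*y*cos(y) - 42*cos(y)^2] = -y^3*sin(y) - 8*y^2*sin(y) + 6*y^2*sin(2*y) + 3*y^2*cos(y) - 7*y*sin(y) + 48*y*sin(2*y) - 12*y*cos(y)^2 + 16*y*cos(y) + 42*sin(2*y) - 48*cos(y)^2 + 7*cos(y)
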